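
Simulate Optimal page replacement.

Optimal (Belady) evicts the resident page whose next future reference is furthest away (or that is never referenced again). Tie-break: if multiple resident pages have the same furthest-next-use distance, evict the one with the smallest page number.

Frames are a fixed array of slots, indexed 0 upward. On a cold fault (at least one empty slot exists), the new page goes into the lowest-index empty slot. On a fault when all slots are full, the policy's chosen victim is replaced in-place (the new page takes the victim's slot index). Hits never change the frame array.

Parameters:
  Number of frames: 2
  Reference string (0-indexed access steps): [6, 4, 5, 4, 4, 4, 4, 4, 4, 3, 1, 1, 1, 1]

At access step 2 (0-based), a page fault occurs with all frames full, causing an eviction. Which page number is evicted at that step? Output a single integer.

Step 0: ref 6 -> FAULT, frames=[6,-]
Step 1: ref 4 -> FAULT, frames=[6,4]
Step 2: ref 5 -> FAULT, evict 6, frames=[5,4]
At step 2: evicted page 6

Answer: 6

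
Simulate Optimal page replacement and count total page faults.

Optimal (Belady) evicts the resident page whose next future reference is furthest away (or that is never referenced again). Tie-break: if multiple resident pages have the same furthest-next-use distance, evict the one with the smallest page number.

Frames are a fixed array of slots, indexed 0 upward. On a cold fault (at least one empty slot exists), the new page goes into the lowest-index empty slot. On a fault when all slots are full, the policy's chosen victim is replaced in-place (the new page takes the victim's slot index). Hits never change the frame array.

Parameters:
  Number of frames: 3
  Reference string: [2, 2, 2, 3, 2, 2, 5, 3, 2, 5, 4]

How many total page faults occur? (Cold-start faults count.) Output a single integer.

Step 0: ref 2 → FAULT, frames=[2,-,-]
Step 1: ref 2 → HIT, frames=[2,-,-]
Step 2: ref 2 → HIT, frames=[2,-,-]
Step 3: ref 3 → FAULT, frames=[2,3,-]
Step 4: ref 2 → HIT, frames=[2,3,-]
Step 5: ref 2 → HIT, frames=[2,3,-]
Step 6: ref 5 → FAULT, frames=[2,3,5]
Step 7: ref 3 → HIT, frames=[2,3,5]
Step 8: ref 2 → HIT, frames=[2,3,5]
Step 9: ref 5 → HIT, frames=[2,3,5]
Step 10: ref 4 → FAULT (evict 2), frames=[4,3,5]
Total faults: 4

Answer: 4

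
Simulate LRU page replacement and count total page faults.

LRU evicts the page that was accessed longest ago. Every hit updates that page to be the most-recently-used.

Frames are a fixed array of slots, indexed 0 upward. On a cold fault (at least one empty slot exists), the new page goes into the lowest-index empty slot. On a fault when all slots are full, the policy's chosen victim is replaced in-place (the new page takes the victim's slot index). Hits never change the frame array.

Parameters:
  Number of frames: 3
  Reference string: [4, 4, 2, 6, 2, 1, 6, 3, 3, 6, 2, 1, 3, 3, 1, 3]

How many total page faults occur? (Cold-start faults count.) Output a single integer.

Step 0: ref 4 → FAULT, frames=[4,-,-]
Step 1: ref 4 → HIT, frames=[4,-,-]
Step 2: ref 2 → FAULT, frames=[4,2,-]
Step 3: ref 6 → FAULT, frames=[4,2,6]
Step 4: ref 2 → HIT, frames=[4,2,6]
Step 5: ref 1 → FAULT (evict 4), frames=[1,2,6]
Step 6: ref 6 → HIT, frames=[1,2,6]
Step 7: ref 3 → FAULT (evict 2), frames=[1,3,6]
Step 8: ref 3 → HIT, frames=[1,3,6]
Step 9: ref 6 → HIT, frames=[1,3,6]
Step 10: ref 2 → FAULT (evict 1), frames=[2,3,6]
Step 11: ref 1 → FAULT (evict 3), frames=[2,1,6]
Step 12: ref 3 → FAULT (evict 6), frames=[2,1,3]
Step 13: ref 3 → HIT, frames=[2,1,3]
Step 14: ref 1 → HIT, frames=[2,1,3]
Step 15: ref 3 → HIT, frames=[2,1,3]
Total faults: 8

Answer: 8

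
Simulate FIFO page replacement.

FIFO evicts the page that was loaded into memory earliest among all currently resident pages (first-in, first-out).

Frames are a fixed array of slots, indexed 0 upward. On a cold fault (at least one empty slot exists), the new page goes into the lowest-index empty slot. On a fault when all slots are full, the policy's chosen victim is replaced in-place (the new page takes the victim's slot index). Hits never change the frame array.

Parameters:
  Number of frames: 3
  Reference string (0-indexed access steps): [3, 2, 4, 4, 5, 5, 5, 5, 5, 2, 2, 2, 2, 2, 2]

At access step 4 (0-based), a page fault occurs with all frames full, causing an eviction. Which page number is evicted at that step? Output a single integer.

Step 0: ref 3 -> FAULT, frames=[3,-,-]
Step 1: ref 2 -> FAULT, frames=[3,2,-]
Step 2: ref 4 -> FAULT, frames=[3,2,4]
Step 3: ref 4 -> HIT, frames=[3,2,4]
Step 4: ref 5 -> FAULT, evict 3, frames=[5,2,4]
At step 4: evicted page 3

Answer: 3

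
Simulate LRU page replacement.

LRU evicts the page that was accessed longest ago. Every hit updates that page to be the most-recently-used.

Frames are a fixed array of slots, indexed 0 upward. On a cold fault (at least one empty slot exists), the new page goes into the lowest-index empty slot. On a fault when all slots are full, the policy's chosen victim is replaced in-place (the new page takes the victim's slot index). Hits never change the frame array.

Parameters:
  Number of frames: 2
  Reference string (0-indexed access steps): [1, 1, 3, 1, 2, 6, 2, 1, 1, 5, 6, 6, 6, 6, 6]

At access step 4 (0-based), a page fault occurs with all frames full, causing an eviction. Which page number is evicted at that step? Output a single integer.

Answer: 3

Derivation:
Step 0: ref 1 -> FAULT, frames=[1,-]
Step 1: ref 1 -> HIT, frames=[1,-]
Step 2: ref 3 -> FAULT, frames=[1,3]
Step 3: ref 1 -> HIT, frames=[1,3]
Step 4: ref 2 -> FAULT, evict 3, frames=[1,2]
At step 4: evicted page 3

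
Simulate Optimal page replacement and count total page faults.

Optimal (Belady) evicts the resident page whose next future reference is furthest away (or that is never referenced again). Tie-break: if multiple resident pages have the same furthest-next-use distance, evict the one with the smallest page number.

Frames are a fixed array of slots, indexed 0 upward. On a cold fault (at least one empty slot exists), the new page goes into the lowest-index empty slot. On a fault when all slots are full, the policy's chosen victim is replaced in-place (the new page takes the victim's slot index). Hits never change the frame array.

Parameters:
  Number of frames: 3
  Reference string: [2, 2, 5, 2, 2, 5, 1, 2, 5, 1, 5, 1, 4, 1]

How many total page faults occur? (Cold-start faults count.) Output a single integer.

Answer: 4

Derivation:
Step 0: ref 2 → FAULT, frames=[2,-,-]
Step 1: ref 2 → HIT, frames=[2,-,-]
Step 2: ref 5 → FAULT, frames=[2,5,-]
Step 3: ref 2 → HIT, frames=[2,5,-]
Step 4: ref 2 → HIT, frames=[2,5,-]
Step 5: ref 5 → HIT, frames=[2,5,-]
Step 6: ref 1 → FAULT, frames=[2,5,1]
Step 7: ref 2 → HIT, frames=[2,5,1]
Step 8: ref 5 → HIT, frames=[2,5,1]
Step 9: ref 1 → HIT, frames=[2,5,1]
Step 10: ref 5 → HIT, frames=[2,5,1]
Step 11: ref 1 → HIT, frames=[2,5,1]
Step 12: ref 4 → FAULT (evict 2), frames=[4,5,1]
Step 13: ref 1 → HIT, frames=[4,5,1]
Total faults: 4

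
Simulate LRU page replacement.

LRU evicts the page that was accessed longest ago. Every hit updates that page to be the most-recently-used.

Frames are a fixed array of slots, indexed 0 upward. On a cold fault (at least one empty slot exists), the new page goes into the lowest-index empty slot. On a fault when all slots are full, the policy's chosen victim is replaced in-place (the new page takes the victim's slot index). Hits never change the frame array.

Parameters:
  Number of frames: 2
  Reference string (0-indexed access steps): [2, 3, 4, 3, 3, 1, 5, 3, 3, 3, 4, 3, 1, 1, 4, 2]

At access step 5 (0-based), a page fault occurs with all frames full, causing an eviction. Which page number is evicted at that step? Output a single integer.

Step 0: ref 2 -> FAULT, frames=[2,-]
Step 1: ref 3 -> FAULT, frames=[2,3]
Step 2: ref 4 -> FAULT, evict 2, frames=[4,3]
Step 3: ref 3 -> HIT, frames=[4,3]
Step 4: ref 3 -> HIT, frames=[4,3]
Step 5: ref 1 -> FAULT, evict 4, frames=[1,3]
At step 5: evicted page 4

Answer: 4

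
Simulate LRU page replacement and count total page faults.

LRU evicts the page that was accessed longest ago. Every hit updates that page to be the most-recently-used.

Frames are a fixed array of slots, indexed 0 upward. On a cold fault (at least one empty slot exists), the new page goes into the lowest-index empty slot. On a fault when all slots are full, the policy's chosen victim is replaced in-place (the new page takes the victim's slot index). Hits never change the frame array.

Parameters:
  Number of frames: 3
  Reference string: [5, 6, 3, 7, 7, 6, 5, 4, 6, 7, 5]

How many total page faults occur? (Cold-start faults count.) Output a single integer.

Step 0: ref 5 → FAULT, frames=[5,-,-]
Step 1: ref 6 → FAULT, frames=[5,6,-]
Step 2: ref 3 → FAULT, frames=[5,6,3]
Step 3: ref 7 → FAULT (evict 5), frames=[7,6,3]
Step 4: ref 7 → HIT, frames=[7,6,3]
Step 5: ref 6 → HIT, frames=[7,6,3]
Step 6: ref 5 → FAULT (evict 3), frames=[7,6,5]
Step 7: ref 4 → FAULT (evict 7), frames=[4,6,5]
Step 8: ref 6 → HIT, frames=[4,6,5]
Step 9: ref 7 → FAULT (evict 5), frames=[4,6,7]
Step 10: ref 5 → FAULT (evict 4), frames=[5,6,7]
Total faults: 8

Answer: 8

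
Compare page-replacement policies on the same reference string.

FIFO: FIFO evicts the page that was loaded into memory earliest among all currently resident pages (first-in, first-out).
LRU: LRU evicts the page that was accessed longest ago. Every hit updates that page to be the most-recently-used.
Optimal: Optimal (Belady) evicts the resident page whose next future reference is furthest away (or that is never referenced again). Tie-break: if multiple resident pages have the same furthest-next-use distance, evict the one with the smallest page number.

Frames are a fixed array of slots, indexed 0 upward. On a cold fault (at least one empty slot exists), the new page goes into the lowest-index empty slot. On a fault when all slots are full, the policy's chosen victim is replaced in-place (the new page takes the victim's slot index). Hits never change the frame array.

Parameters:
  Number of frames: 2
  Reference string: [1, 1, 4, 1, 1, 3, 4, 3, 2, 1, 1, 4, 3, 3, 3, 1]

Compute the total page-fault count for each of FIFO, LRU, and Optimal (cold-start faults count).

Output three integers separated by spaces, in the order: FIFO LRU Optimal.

Answer: 8 9 6

Derivation:
--- FIFO ---
  step 0: ref 1 -> FAULT, frames=[1,-] (faults so far: 1)
  step 1: ref 1 -> HIT, frames=[1,-] (faults so far: 1)
  step 2: ref 4 -> FAULT, frames=[1,4] (faults so far: 2)
  step 3: ref 1 -> HIT, frames=[1,4] (faults so far: 2)
  step 4: ref 1 -> HIT, frames=[1,4] (faults so far: 2)
  step 5: ref 3 -> FAULT, evict 1, frames=[3,4] (faults so far: 3)
  step 6: ref 4 -> HIT, frames=[3,4] (faults so far: 3)
  step 7: ref 3 -> HIT, frames=[3,4] (faults so far: 3)
  step 8: ref 2 -> FAULT, evict 4, frames=[3,2] (faults so far: 4)
  step 9: ref 1 -> FAULT, evict 3, frames=[1,2] (faults so far: 5)
  step 10: ref 1 -> HIT, frames=[1,2] (faults so far: 5)
  step 11: ref 4 -> FAULT, evict 2, frames=[1,4] (faults so far: 6)
  step 12: ref 3 -> FAULT, evict 1, frames=[3,4] (faults so far: 7)
  step 13: ref 3 -> HIT, frames=[3,4] (faults so far: 7)
  step 14: ref 3 -> HIT, frames=[3,4] (faults so far: 7)
  step 15: ref 1 -> FAULT, evict 4, frames=[3,1] (faults so far: 8)
  FIFO total faults: 8
--- LRU ---
  step 0: ref 1 -> FAULT, frames=[1,-] (faults so far: 1)
  step 1: ref 1 -> HIT, frames=[1,-] (faults so far: 1)
  step 2: ref 4 -> FAULT, frames=[1,4] (faults so far: 2)
  step 3: ref 1 -> HIT, frames=[1,4] (faults so far: 2)
  step 4: ref 1 -> HIT, frames=[1,4] (faults so far: 2)
  step 5: ref 3 -> FAULT, evict 4, frames=[1,3] (faults so far: 3)
  step 6: ref 4 -> FAULT, evict 1, frames=[4,3] (faults so far: 4)
  step 7: ref 3 -> HIT, frames=[4,3] (faults so far: 4)
  step 8: ref 2 -> FAULT, evict 4, frames=[2,3] (faults so far: 5)
  step 9: ref 1 -> FAULT, evict 3, frames=[2,1] (faults so far: 6)
  step 10: ref 1 -> HIT, frames=[2,1] (faults so far: 6)
  step 11: ref 4 -> FAULT, evict 2, frames=[4,1] (faults so far: 7)
  step 12: ref 3 -> FAULT, evict 1, frames=[4,3] (faults so far: 8)
  step 13: ref 3 -> HIT, frames=[4,3] (faults so far: 8)
  step 14: ref 3 -> HIT, frames=[4,3] (faults so far: 8)
  step 15: ref 1 -> FAULT, evict 4, frames=[1,3] (faults so far: 9)
  LRU total faults: 9
--- Optimal ---
  step 0: ref 1 -> FAULT, frames=[1,-] (faults so far: 1)
  step 1: ref 1 -> HIT, frames=[1,-] (faults so far: 1)
  step 2: ref 4 -> FAULT, frames=[1,4] (faults so far: 2)
  step 3: ref 1 -> HIT, frames=[1,4] (faults so far: 2)
  step 4: ref 1 -> HIT, frames=[1,4] (faults so far: 2)
  step 5: ref 3 -> FAULT, evict 1, frames=[3,4] (faults so far: 3)
  step 6: ref 4 -> HIT, frames=[3,4] (faults so far: 3)
  step 7: ref 3 -> HIT, frames=[3,4] (faults so far: 3)
  step 8: ref 2 -> FAULT, evict 3, frames=[2,4] (faults so far: 4)
  step 9: ref 1 -> FAULT, evict 2, frames=[1,4] (faults so far: 5)
  step 10: ref 1 -> HIT, frames=[1,4] (faults so far: 5)
  step 11: ref 4 -> HIT, frames=[1,4] (faults so far: 5)
  step 12: ref 3 -> FAULT, evict 4, frames=[1,3] (faults so far: 6)
  step 13: ref 3 -> HIT, frames=[1,3] (faults so far: 6)
  step 14: ref 3 -> HIT, frames=[1,3] (faults so far: 6)
  step 15: ref 1 -> HIT, frames=[1,3] (faults so far: 6)
  Optimal total faults: 6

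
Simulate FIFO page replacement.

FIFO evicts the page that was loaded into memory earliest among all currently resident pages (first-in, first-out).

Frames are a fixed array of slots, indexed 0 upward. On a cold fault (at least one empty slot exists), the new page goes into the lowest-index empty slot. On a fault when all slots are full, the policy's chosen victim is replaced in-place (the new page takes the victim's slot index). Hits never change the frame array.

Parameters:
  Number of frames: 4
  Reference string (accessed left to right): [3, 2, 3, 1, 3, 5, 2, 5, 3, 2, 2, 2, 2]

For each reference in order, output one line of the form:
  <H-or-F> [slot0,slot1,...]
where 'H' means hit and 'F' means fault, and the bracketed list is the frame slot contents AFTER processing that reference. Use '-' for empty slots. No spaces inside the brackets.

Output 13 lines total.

F [3,-,-,-]
F [3,2,-,-]
H [3,2,-,-]
F [3,2,1,-]
H [3,2,1,-]
F [3,2,1,5]
H [3,2,1,5]
H [3,2,1,5]
H [3,2,1,5]
H [3,2,1,5]
H [3,2,1,5]
H [3,2,1,5]
H [3,2,1,5]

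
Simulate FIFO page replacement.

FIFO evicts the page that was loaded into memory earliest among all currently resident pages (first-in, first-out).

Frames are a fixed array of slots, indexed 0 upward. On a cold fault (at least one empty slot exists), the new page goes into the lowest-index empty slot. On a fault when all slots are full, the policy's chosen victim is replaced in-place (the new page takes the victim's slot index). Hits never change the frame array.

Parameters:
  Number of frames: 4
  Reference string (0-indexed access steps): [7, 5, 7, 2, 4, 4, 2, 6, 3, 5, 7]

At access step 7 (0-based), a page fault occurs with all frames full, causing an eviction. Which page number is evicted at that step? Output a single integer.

Answer: 7

Derivation:
Step 0: ref 7 -> FAULT, frames=[7,-,-,-]
Step 1: ref 5 -> FAULT, frames=[7,5,-,-]
Step 2: ref 7 -> HIT, frames=[7,5,-,-]
Step 3: ref 2 -> FAULT, frames=[7,5,2,-]
Step 4: ref 4 -> FAULT, frames=[7,5,2,4]
Step 5: ref 4 -> HIT, frames=[7,5,2,4]
Step 6: ref 2 -> HIT, frames=[7,5,2,4]
Step 7: ref 6 -> FAULT, evict 7, frames=[6,5,2,4]
At step 7: evicted page 7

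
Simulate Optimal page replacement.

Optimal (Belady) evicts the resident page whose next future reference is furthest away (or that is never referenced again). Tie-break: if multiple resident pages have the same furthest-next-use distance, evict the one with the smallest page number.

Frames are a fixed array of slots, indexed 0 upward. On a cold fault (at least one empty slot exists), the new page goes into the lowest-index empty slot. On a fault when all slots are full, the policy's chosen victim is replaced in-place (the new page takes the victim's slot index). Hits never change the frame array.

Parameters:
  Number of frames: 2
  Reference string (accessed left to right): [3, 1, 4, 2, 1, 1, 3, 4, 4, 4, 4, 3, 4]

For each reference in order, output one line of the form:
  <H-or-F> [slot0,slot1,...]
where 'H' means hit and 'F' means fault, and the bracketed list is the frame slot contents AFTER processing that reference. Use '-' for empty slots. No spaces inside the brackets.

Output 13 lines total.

F [3,-]
F [3,1]
F [4,1]
F [2,1]
H [2,1]
H [2,1]
F [2,3]
F [4,3]
H [4,3]
H [4,3]
H [4,3]
H [4,3]
H [4,3]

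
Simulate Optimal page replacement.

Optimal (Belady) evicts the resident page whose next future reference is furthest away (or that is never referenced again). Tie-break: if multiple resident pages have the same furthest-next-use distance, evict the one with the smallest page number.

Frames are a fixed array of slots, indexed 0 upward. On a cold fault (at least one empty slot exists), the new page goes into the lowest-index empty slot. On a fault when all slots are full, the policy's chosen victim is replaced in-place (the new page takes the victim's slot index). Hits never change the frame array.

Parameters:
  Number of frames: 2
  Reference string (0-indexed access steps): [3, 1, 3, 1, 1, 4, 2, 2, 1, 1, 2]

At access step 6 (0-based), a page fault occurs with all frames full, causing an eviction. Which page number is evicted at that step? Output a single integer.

Step 0: ref 3 -> FAULT, frames=[3,-]
Step 1: ref 1 -> FAULT, frames=[3,1]
Step 2: ref 3 -> HIT, frames=[3,1]
Step 3: ref 1 -> HIT, frames=[3,1]
Step 4: ref 1 -> HIT, frames=[3,1]
Step 5: ref 4 -> FAULT, evict 3, frames=[4,1]
Step 6: ref 2 -> FAULT, evict 4, frames=[2,1]
At step 6: evicted page 4

Answer: 4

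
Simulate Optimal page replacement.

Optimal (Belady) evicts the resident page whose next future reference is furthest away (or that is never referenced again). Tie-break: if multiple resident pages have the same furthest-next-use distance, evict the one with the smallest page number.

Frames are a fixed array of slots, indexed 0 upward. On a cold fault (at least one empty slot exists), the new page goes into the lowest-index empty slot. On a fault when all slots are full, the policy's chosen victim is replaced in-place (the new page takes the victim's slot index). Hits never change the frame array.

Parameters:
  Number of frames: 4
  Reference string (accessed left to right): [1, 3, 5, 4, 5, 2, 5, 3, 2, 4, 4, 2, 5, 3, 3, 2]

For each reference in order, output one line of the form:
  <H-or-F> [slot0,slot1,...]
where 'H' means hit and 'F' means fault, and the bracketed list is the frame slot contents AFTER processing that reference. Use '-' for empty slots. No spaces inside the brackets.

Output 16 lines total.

F [1,-,-,-]
F [1,3,-,-]
F [1,3,5,-]
F [1,3,5,4]
H [1,3,5,4]
F [2,3,5,4]
H [2,3,5,4]
H [2,3,5,4]
H [2,3,5,4]
H [2,3,5,4]
H [2,3,5,4]
H [2,3,5,4]
H [2,3,5,4]
H [2,3,5,4]
H [2,3,5,4]
H [2,3,5,4]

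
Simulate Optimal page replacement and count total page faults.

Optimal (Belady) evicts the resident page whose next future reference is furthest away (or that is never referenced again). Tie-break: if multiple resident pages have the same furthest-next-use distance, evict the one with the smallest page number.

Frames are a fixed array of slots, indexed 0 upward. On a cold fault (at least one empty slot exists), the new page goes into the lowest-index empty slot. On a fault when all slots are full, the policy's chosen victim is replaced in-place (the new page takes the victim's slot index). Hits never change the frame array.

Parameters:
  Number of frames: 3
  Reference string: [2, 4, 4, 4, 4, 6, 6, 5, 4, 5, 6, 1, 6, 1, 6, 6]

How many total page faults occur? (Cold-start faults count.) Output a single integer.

Step 0: ref 2 → FAULT, frames=[2,-,-]
Step 1: ref 4 → FAULT, frames=[2,4,-]
Step 2: ref 4 → HIT, frames=[2,4,-]
Step 3: ref 4 → HIT, frames=[2,4,-]
Step 4: ref 4 → HIT, frames=[2,4,-]
Step 5: ref 6 → FAULT, frames=[2,4,6]
Step 6: ref 6 → HIT, frames=[2,4,6]
Step 7: ref 5 → FAULT (evict 2), frames=[5,4,6]
Step 8: ref 4 → HIT, frames=[5,4,6]
Step 9: ref 5 → HIT, frames=[5,4,6]
Step 10: ref 6 → HIT, frames=[5,4,6]
Step 11: ref 1 → FAULT (evict 4), frames=[5,1,6]
Step 12: ref 6 → HIT, frames=[5,1,6]
Step 13: ref 1 → HIT, frames=[5,1,6]
Step 14: ref 6 → HIT, frames=[5,1,6]
Step 15: ref 6 → HIT, frames=[5,1,6]
Total faults: 5

Answer: 5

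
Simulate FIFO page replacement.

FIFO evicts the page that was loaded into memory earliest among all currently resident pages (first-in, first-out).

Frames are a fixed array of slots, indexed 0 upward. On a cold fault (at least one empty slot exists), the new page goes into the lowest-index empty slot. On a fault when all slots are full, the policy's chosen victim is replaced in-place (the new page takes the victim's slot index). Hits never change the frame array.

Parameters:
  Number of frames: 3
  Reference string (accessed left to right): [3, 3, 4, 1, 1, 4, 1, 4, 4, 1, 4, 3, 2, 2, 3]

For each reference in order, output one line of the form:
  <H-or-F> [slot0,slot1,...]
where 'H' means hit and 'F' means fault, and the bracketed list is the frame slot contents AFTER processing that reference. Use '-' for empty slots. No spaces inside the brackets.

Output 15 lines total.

F [3,-,-]
H [3,-,-]
F [3,4,-]
F [3,4,1]
H [3,4,1]
H [3,4,1]
H [3,4,1]
H [3,4,1]
H [3,4,1]
H [3,4,1]
H [3,4,1]
H [3,4,1]
F [2,4,1]
H [2,4,1]
F [2,3,1]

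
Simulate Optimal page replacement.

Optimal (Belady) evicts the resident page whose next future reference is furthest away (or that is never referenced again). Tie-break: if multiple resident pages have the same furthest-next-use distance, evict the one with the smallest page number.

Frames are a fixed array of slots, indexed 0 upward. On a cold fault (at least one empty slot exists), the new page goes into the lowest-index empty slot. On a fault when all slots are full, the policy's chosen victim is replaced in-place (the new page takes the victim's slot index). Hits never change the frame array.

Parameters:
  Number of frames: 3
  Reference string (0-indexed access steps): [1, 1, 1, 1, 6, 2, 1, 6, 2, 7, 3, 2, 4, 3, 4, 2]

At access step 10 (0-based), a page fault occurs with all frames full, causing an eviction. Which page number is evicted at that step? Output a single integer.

Answer: 6

Derivation:
Step 0: ref 1 -> FAULT, frames=[1,-,-]
Step 1: ref 1 -> HIT, frames=[1,-,-]
Step 2: ref 1 -> HIT, frames=[1,-,-]
Step 3: ref 1 -> HIT, frames=[1,-,-]
Step 4: ref 6 -> FAULT, frames=[1,6,-]
Step 5: ref 2 -> FAULT, frames=[1,6,2]
Step 6: ref 1 -> HIT, frames=[1,6,2]
Step 7: ref 6 -> HIT, frames=[1,6,2]
Step 8: ref 2 -> HIT, frames=[1,6,2]
Step 9: ref 7 -> FAULT, evict 1, frames=[7,6,2]
Step 10: ref 3 -> FAULT, evict 6, frames=[7,3,2]
At step 10: evicted page 6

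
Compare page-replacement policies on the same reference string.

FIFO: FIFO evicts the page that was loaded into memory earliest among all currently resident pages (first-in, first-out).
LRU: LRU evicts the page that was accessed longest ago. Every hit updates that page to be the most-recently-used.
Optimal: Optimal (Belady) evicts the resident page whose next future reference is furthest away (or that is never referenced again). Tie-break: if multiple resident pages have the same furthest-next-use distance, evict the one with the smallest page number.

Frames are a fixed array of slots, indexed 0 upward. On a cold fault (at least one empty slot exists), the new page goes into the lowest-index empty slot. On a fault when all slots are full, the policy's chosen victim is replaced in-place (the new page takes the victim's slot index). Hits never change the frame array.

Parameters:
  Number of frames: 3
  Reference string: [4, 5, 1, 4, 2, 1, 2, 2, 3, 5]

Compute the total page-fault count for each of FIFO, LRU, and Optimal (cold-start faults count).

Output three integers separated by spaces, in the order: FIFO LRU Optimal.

Answer: 6 6 5

Derivation:
--- FIFO ---
  step 0: ref 4 -> FAULT, frames=[4,-,-] (faults so far: 1)
  step 1: ref 5 -> FAULT, frames=[4,5,-] (faults so far: 2)
  step 2: ref 1 -> FAULT, frames=[4,5,1] (faults so far: 3)
  step 3: ref 4 -> HIT, frames=[4,5,1] (faults so far: 3)
  step 4: ref 2 -> FAULT, evict 4, frames=[2,5,1] (faults so far: 4)
  step 5: ref 1 -> HIT, frames=[2,5,1] (faults so far: 4)
  step 6: ref 2 -> HIT, frames=[2,5,1] (faults so far: 4)
  step 7: ref 2 -> HIT, frames=[2,5,1] (faults so far: 4)
  step 8: ref 3 -> FAULT, evict 5, frames=[2,3,1] (faults so far: 5)
  step 9: ref 5 -> FAULT, evict 1, frames=[2,3,5] (faults so far: 6)
  FIFO total faults: 6
--- LRU ---
  step 0: ref 4 -> FAULT, frames=[4,-,-] (faults so far: 1)
  step 1: ref 5 -> FAULT, frames=[4,5,-] (faults so far: 2)
  step 2: ref 1 -> FAULT, frames=[4,5,1] (faults so far: 3)
  step 3: ref 4 -> HIT, frames=[4,5,1] (faults so far: 3)
  step 4: ref 2 -> FAULT, evict 5, frames=[4,2,1] (faults so far: 4)
  step 5: ref 1 -> HIT, frames=[4,2,1] (faults so far: 4)
  step 6: ref 2 -> HIT, frames=[4,2,1] (faults so far: 4)
  step 7: ref 2 -> HIT, frames=[4,2,1] (faults so far: 4)
  step 8: ref 3 -> FAULT, evict 4, frames=[3,2,1] (faults so far: 5)
  step 9: ref 5 -> FAULT, evict 1, frames=[3,2,5] (faults so far: 6)
  LRU total faults: 6
--- Optimal ---
  step 0: ref 4 -> FAULT, frames=[4,-,-] (faults so far: 1)
  step 1: ref 5 -> FAULT, frames=[4,5,-] (faults so far: 2)
  step 2: ref 1 -> FAULT, frames=[4,5,1] (faults so far: 3)
  step 3: ref 4 -> HIT, frames=[4,5,1] (faults so far: 3)
  step 4: ref 2 -> FAULT, evict 4, frames=[2,5,1] (faults so far: 4)
  step 5: ref 1 -> HIT, frames=[2,5,1] (faults so far: 4)
  step 6: ref 2 -> HIT, frames=[2,5,1] (faults so far: 4)
  step 7: ref 2 -> HIT, frames=[2,5,1] (faults so far: 4)
  step 8: ref 3 -> FAULT, evict 1, frames=[2,5,3] (faults so far: 5)
  step 9: ref 5 -> HIT, frames=[2,5,3] (faults so far: 5)
  Optimal total faults: 5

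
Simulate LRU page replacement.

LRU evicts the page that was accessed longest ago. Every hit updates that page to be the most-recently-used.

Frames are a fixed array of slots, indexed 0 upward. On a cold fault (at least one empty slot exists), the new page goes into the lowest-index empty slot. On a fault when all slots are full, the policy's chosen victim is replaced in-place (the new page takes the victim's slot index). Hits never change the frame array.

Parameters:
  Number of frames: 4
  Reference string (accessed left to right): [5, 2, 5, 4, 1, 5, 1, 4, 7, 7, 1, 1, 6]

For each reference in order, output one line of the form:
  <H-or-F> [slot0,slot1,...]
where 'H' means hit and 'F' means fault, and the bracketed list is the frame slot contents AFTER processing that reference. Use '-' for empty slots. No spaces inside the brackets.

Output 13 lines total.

F [5,-,-,-]
F [5,2,-,-]
H [5,2,-,-]
F [5,2,4,-]
F [5,2,4,1]
H [5,2,4,1]
H [5,2,4,1]
H [5,2,4,1]
F [5,7,4,1]
H [5,7,4,1]
H [5,7,4,1]
H [5,7,4,1]
F [6,7,4,1]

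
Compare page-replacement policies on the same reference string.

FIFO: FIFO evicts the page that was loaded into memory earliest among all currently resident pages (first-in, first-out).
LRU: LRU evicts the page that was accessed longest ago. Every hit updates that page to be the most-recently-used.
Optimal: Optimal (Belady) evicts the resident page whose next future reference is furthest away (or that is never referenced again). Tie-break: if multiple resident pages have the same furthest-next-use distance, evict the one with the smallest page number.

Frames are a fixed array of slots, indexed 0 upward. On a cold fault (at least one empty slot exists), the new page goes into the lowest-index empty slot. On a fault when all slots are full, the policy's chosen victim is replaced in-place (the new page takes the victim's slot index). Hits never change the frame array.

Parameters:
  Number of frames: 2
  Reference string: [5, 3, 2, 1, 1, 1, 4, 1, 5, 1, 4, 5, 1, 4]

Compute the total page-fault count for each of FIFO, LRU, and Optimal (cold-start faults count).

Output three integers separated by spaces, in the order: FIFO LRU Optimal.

--- FIFO ---
  step 0: ref 5 -> FAULT, frames=[5,-] (faults so far: 1)
  step 1: ref 3 -> FAULT, frames=[5,3] (faults so far: 2)
  step 2: ref 2 -> FAULT, evict 5, frames=[2,3] (faults so far: 3)
  step 3: ref 1 -> FAULT, evict 3, frames=[2,1] (faults so far: 4)
  step 4: ref 1 -> HIT, frames=[2,1] (faults so far: 4)
  step 5: ref 1 -> HIT, frames=[2,1] (faults so far: 4)
  step 6: ref 4 -> FAULT, evict 2, frames=[4,1] (faults so far: 5)
  step 7: ref 1 -> HIT, frames=[4,1] (faults so far: 5)
  step 8: ref 5 -> FAULT, evict 1, frames=[4,5] (faults so far: 6)
  step 9: ref 1 -> FAULT, evict 4, frames=[1,5] (faults so far: 7)
  step 10: ref 4 -> FAULT, evict 5, frames=[1,4] (faults so far: 8)
  step 11: ref 5 -> FAULT, evict 1, frames=[5,4] (faults so far: 9)
  step 12: ref 1 -> FAULT, evict 4, frames=[5,1] (faults so far: 10)
  step 13: ref 4 -> FAULT, evict 5, frames=[4,1] (faults so far: 11)
  FIFO total faults: 11
--- LRU ---
  step 0: ref 5 -> FAULT, frames=[5,-] (faults so far: 1)
  step 1: ref 3 -> FAULT, frames=[5,3] (faults so far: 2)
  step 2: ref 2 -> FAULT, evict 5, frames=[2,3] (faults so far: 3)
  step 3: ref 1 -> FAULT, evict 3, frames=[2,1] (faults so far: 4)
  step 4: ref 1 -> HIT, frames=[2,1] (faults so far: 4)
  step 5: ref 1 -> HIT, frames=[2,1] (faults so far: 4)
  step 6: ref 4 -> FAULT, evict 2, frames=[4,1] (faults so far: 5)
  step 7: ref 1 -> HIT, frames=[4,1] (faults so far: 5)
  step 8: ref 5 -> FAULT, evict 4, frames=[5,1] (faults so far: 6)
  step 9: ref 1 -> HIT, frames=[5,1] (faults so far: 6)
  step 10: ref 4 -> FAULT, evict 5, frames=[4,1] (faults so far: 7)
  step 11: ref 5 -> FAULT, evict 1, frames=[4,5] (faults so far: 8)
  step 12: ref 1 -> FAULT, evict 4, frames=[1,5] (faults so far: 9)
  step 13: ref 4 -> FAULT, evict 5, frames=[1,4] (faults so far: 10)
  LRU total faults: 10
--- Optimal ---
  step 0: ref 5 -> FAULT, frames=[5,-] (faults so far: 1)
  step 1: ref 3 -> FAULT, frames=[5,3] (faults so far: 2)
  step 2: ref 2 -> FAULT, evict 3, frames=[5,2] (faults so far: 3)
  step 3: ref 1 -> FAULT, evict 2, frames=[5,1] (faults so far: 4)
  step 4: ref 1 -> HIT, frames=[5,1] (faults so far: 4)
  step 5: ref 1 -> HIT, frames=[5,1] (faults so far: 4)
  step 6: ref 4 -> FAULT, evict 5, frames=[4,1] (faults so far: 5)
  step 7: ref 1 -> HIT, frames=[4,1] (faults so far: 5)
  step 8: ref 5 -> FAULT, evict 4, frames=[5,1] (faults so far: 6)
  step 9: ref 1 -> HIT, frames=[5,1] (faults so far: 6)
  step 10: ref 4 -> FAULT, evict 1, frames=[5,4] (faults so far: 7)
  step 11: ref 5 -> HIT, frames=[5,4] (faults so far: 7)
  step 12: ref 1 -> FAULT, evict 5, frames=[1,4] (faults so far: 8)
  step 13: ref 4 -> HIT, frames=[1,4] (faults so far: 8)
  Optimal total faults: 8

Answer: 11 10 8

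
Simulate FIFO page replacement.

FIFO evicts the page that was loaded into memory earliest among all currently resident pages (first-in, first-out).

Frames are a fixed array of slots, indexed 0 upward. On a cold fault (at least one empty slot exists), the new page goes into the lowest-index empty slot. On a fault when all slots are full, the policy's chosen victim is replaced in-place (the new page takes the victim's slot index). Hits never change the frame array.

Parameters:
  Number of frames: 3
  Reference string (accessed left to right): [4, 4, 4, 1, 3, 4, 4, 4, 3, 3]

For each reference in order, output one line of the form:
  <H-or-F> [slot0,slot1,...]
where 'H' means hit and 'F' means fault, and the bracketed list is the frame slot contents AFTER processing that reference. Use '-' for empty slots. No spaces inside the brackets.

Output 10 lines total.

F [4,-,-]
H [4,-,-]
H [4,-,-]
F [4,1,-]
F [4,1,3]
H [4,1,3]
H [4,1,3]
H [4,1,3]
H [4,1,3]
H [4,1,3]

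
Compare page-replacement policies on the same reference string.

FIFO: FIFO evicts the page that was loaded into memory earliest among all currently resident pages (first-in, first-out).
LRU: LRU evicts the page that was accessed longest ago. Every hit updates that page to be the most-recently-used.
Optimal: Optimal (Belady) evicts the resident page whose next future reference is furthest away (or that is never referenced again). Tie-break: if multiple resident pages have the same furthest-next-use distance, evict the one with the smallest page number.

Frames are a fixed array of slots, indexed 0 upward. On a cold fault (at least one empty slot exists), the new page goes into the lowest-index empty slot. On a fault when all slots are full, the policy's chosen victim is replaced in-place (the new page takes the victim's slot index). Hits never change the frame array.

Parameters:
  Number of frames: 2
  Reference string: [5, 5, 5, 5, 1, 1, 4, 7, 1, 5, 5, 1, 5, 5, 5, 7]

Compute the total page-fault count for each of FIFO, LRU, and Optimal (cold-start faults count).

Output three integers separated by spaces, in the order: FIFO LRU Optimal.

--- FIFO ---
  step 0: ref 5 -> FAULT, frames=[5,-] (faults so far: 1)
  step 1: ref 5 -> HIT, frames=[5,-] (faults so far: 1)
  step 2: ref 5 -> HIT, frames=[5,-] (faults so far: 1)
  step 3: ref 5 -> HIT, frames=[5,-] (faults so far: 1)
  step 4: ref 1 -> FAULT, frames=[5,1] (faults so far: 2)
  step 5: ref 1 -> HIT, frames=[5,1] (faults so far: 2)
  step 6: ref 4 -> FAULT, evict 5, frames=[4,1] (faults so far: 3)
  step 7: ref 7 -> FAULT, evict 1, frames=[4,7] (faults so far: 4)
  step 8: ref 1 -> FAULT, evict 4, frames=[1,7] (faults so far: 5)
  step 9: ref 5 -> FAULT, evict 7, frames=[1,5] (faults so far: 6)
  step 10: ref 5 -> HIT, frames=[1,5] (faults so far: 6)
  step 11: ref 1 -> HIT, frames=[1,5] (faults so far: 6)
  step 12: ref 5 -> HIT, frames=[1,5] (faults so far: 6)
  step 13: ref 5 -> HIT, frames=[1,5] (faults so far: 6)
  step 14: ref 5 -> HIT, frames=[1,5] (faults so far: 6)
  step 15: ref 7 -> FAULT, evict 1, frames=[7,5] (faults so far: 7)
  FIFO total faults: 7
--- LRU ---
  step 0: ref 5 -> FAULT, frames=[5,-] (faults so far: 1)
  step 1: ref 5 -> HIT, frames=[5,-] (faults so far: 1)
  step 2: ref 5 -> HIT, frames=[5,-] (faults so far: 1)
  step 3: ref 5 -> HIT, frames=[5,-] (faults so far: 1)
  step 4: ref 1 -> FAULT, frames=[5,1] (faults so far: 2)
  step 5: ref 1 -> HIT, frames=[5,1] (faults so far: 2)
  step 6: ref 4 -> FAULT, evict 5, frames=[4,1] (faults so far: 3)
  step 7: ref 7 -> FAULT, evict 1, frames=[4,7] (faults so far: 4)
  step 8: ref 1 -> FAULT, evict 4, frames=[1,7] (faults so far: 5)
  step 9: ref 5 -> FAULT, evict 7, frames=[1,5] (faults so far: 6)
  step 10: ref 5 -> HIT, frames=[1,5] (faults so far: 6)
  step 11: ref 1 -> HIT, frames=[1,5] (faults so far: 6)
  step 12: ref 5 -> HIT, frames=[1,5] (faults so far: 6)
  step 13: ref 5 -> HIT, frames=[1,5] (faults so far: 6)
  step 14: ref 5 -> HIT, frames=[1,5] (faults so far: 6)
  step 15: ref 7 -> FAULT, evict 1, frames=[7,5] (faults so far: 7)
  LRU total faults: 7
--- Optimal ---
  step 0: ref 5 -> FAULT, frames=[5,-] (faults so far: 1)
  step 1: ref 5 -> HIT, frames=[5,-] (faults so far: 1)
  step 2: ref 5 -> HIT, frames=[5,-] (faults so far: 1)
  step 3: ref 5 -> HIT, frames=[5,-] (faults so far: 1)
  step 4: ref 1 -> FAULT, frames=[5,1] (faults so far: 2)
  step 5: ref 1 -> HIT, frames=[5,1] (faults so far: 2)
  step 6: ref 4 -> FAULT, evict 5, frames=[4,1] (faults so far: 3)
  step 7: ref 7 -> FAULT, evict 4, frames=[7,1] (faults so far: 4)
  step 8: ref 1 -> HIT, frames=[7,1] (faults so far: 4)
  step 9: ref 5 -> FAULT, evict 7, frames=[5,1] (faults so far: 5)
  step 10: ref 5 -> HIT, frames=[5,1] (faults so far: 5)
  step 11: ref 1 -> HIT, frames=[5,1] (faults so far: 5)
  step 12: ref 5 -> HIT, frames=[5,1] (faults so far: 5)
  step 13: ref 5 -> HIT, frames=[5,1] (faults so far: 5)
  step 14: ref 5 -> HIT, frames=[5,1] (faults so far: 5)
  step 15: ref 7 -> FAULT, evict 1, frames=[5,7] (faults so far: 6)
  Optimal total faults: 6

Answer: 7 7 6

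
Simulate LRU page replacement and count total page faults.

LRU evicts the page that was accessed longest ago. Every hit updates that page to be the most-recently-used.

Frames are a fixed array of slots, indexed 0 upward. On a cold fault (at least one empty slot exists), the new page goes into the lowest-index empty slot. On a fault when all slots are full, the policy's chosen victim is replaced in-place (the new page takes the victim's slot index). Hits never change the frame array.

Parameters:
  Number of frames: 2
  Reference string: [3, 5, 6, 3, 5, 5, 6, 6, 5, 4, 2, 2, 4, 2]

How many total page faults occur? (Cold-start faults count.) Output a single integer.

Answer: 8

Derivation:
Step 0: ref 3 → FAULT, frames=[3,-]
Step 1: ref 5 → FAULT, frames=[3,5]
Step 2: ref 6 → FAULT (evict 3), frames=[6,5]
Step 3: ref 3 → FAULT (evict 5), frames=[6,3]
Step 4: ref 5 → FAULT (evict 6), frames=[5,3]
Step 5: ref 5 → HIT, frames=[5,3]
Step 6: ref 6 → FAULT (evict 3), frames=[5,6]
Step 7: ref 6 → HIT, frames=[5,6]
Step 8: ref 5 → HIT, frames=[5,6]
Step 9: ref 4 → FAULT (evict 6), frames=[5,4]
Step 10: ref 2 → FAULT (evict 5), frames=[2,4]
Step 11: ref 2 → HIT, frames=[2,4]
Step 12: ref 4 → HIT, frames=[2,4]
Step 13: ref 2 → HIT, frames=[2,4]
Total faults: 8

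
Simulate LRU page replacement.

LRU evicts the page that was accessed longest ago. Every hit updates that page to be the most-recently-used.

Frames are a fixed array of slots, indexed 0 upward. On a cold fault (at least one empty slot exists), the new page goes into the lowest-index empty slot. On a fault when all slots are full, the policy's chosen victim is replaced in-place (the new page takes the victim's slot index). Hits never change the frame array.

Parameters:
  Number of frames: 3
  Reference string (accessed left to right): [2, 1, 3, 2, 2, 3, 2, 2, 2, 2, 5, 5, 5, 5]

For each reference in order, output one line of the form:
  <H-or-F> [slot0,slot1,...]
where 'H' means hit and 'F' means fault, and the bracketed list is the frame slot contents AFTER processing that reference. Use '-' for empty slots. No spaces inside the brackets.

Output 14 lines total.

F [2,-,-]
F [2,1,-]
F [2,1,3]
H [2,1,3]
H [2,1,3]
H [2,1,3]
H [2,1,3]
H [2,1,3]
H [2,1,3]
H [2,1,3]
F [2,5,3]
H [2,5,3]
H [2,5,3]
H [2,5,3]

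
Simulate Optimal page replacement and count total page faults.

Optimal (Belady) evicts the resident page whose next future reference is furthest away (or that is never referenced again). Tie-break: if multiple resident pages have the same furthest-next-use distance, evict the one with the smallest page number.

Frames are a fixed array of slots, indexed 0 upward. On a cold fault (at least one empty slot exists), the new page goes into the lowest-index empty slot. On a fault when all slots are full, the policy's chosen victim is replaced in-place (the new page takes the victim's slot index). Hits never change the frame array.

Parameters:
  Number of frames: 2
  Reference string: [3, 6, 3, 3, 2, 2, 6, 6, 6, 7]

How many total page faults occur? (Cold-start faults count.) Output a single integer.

Answer: 4

Derivation:
Step 0: ref 3 → FAULT, frames=[3,-]
Step 1: ref 6 → FAULT, frames=[3,6]
Step 2: ref 3 → HIT, frames=[3,6]
Step 3: ref 3 → HIT, frames=[3,6]
Step 4: ref 2 → FAULT (evict 3), frames=[2,6]
Step 5: ref 2 → HIT, frames=[2,6]
Step 6: ref 6 → HIT, frames=[2,6]
Step 7: ref 6 → HIT, frames=[2,6]
Step 8: ref 6 → HIT, frames=[2,6]
Step 9: ref 7 → FAULT (evict 2), frames=[7,6]
Total faults: 4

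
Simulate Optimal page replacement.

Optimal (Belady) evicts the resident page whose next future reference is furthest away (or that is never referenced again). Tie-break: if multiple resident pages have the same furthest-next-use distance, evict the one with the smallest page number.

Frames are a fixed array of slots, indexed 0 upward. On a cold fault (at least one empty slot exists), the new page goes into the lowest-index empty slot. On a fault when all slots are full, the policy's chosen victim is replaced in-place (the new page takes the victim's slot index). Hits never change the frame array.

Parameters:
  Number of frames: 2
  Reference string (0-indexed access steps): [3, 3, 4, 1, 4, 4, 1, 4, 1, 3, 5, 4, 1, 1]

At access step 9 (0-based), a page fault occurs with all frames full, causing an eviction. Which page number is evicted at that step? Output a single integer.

Answer: 1

Derivation:
Step 0: ref 3 -> FAULT, frames=[3,-]
Step 1: ref 3 -> HIT, frames=[3,-]
Step 2: ref 4 -> FAULT, frames=[3,4]
Step 3: ref 1 -> FAULT, evict 3, frames=[1,4]
Step 4: ref 4 -> HIT, frames=[1,4]
Step 5: ref 4 -> HIT, frames=[1,4]
Step 6: ref 1 -> HIT, frames=[1,4]
Step 7: ref 4 -> HIT, frames=[1,4]
Step 8: ref 1 -> HIT, frames=[1,4]
Step 9: ref 3 -> FAULT, evict 1, frames=[3,4]
At step 9: evicted page 1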